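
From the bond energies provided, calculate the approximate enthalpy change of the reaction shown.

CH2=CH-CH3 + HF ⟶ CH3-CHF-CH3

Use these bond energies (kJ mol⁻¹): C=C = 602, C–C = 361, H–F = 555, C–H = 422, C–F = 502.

ΔH ≈ −128 kJ

Bonds broken (reactants):
  C–C: 1 × 361 = 361
  C–H: 6 × 422 = 2532
  C=C: 1 × 602 = 602
  H–F: 1 × 555 = 555
  Σ(broken) = 4050 kJ
Bonds formed (products):
  C–C: 2 × 361 = 722
  C–F: 1 × 502 = 502
  C–H: 7 × 422 = 2954
  Σ(formed) = 4178 kJ
ΔH = Σ(broken) − Σ(formed) = 4050 − 4178 = −128 kJ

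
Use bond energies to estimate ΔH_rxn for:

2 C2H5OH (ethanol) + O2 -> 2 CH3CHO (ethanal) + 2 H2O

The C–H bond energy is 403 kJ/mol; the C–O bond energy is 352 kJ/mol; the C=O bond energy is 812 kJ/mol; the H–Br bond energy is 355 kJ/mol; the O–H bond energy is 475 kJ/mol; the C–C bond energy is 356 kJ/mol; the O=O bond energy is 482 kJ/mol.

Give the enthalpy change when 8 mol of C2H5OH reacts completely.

Bonds broken (reactants):
  C–C: 2 × 356 = 712
  C–H: 10 × 403 = 4030
  C–O: 2 × 352 = 704
  O–H: 2 × 475 = 950
  O=O: 1 × 482 = 482
  Σ(broken) = 6878 kJ
Bonds formed (products):
  C–C: 2 × 356 = 712
  C–H: 8 × 403 = 3224
  C=O: 2 × 812 = 1624
  O–H: 4 × 475 = 1900
  Σ(formed) = 7460 kJ
ΔH = Σ(broken) − Σ(formed) = 6878 − 7460 = −582 kJ
For 4× the reaction as written: 4 × (−582) = −2328 kJ

ΔH = −2328 kJ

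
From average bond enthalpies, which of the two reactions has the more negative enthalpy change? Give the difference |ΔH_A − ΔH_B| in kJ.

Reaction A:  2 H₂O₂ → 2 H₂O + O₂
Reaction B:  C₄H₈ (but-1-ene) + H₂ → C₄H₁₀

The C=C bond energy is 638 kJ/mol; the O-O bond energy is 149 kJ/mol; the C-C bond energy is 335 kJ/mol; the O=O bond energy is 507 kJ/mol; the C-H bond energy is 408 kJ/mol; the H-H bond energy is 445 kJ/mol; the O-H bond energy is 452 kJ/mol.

Reaction A, by 141 kJ

Reaction A:
  Bonds broken (reactants):
    O-H: 4 × 452 = 1808
    O-O: 2 × 149 = 298
    Σ(broken) = 2106 kJ
  Bonds formed (products):
    O-H: 4 × 452 = 1808
    O=O: 1 × 507 = 507
    Σ(formed) = 2315 kJ
  ΔH_A = 2106 − 2315 = −209 kJ
Reaction B:
  Bonds broken (reactants):
    C-C: 2 × 335 = 670
    C-H: 8 × 408 = 3264
    C=C: 1 × 638 = 638
    H-H: 1 × 445 = 445
    Σ(broken) = 5017 kJ
  Bonds formed (products):
    C-C: 3 × 335 = 1005
    C-H: 10 × 408 = 4080
    Σ(formed) = 5085 kJ
  ΔH_B = 5017 − 5085 = −68 kJ
ΔH_A − ΔH_B = −141 kJ, so reaction A has the more negative ΔH; |ΔH_A − ΔH_B| = 141 kJ.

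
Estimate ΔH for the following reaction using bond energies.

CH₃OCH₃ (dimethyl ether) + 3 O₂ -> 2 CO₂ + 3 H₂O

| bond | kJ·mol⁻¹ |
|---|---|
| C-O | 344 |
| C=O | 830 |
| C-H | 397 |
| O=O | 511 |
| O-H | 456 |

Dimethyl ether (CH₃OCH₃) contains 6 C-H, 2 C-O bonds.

Bonds broken (reactants):
  C-H: 6 × 397 = 2382
  C-O: 2 × 344 = 688
  O=O: 3 × 511 = 1533
  Σ(broken) = 4603 kJ
Bonds formed (products):
  C=O: 4 × 830 = 3320
  O-H: 6 × 456 = 2736
  Σ(formed) = 6056 kJ
ΔH = Σ(broken) − Σ(formed) = 4603 − 6056 = −1453 kJ

ΔH ≈ −1453 kJ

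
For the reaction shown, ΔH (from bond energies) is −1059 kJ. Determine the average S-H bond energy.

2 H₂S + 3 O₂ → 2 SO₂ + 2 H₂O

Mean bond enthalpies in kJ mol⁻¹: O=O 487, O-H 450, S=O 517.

Let D be the S-H bond energy.
Σ(broken) = 3×487 + 4×D = 1461 + 4D
Σ(formed) = 4×450 + 4×517 = 3868
ΔH = Σ(broken) − Σ(formed) = (1461 + 4D) − (3868) = −2407 + 4D
Setting this equal to −1059 kJ gives 4D = 1348, so D = 337 kJ/mol.

D(S-H) ≈ 337 kJ/mol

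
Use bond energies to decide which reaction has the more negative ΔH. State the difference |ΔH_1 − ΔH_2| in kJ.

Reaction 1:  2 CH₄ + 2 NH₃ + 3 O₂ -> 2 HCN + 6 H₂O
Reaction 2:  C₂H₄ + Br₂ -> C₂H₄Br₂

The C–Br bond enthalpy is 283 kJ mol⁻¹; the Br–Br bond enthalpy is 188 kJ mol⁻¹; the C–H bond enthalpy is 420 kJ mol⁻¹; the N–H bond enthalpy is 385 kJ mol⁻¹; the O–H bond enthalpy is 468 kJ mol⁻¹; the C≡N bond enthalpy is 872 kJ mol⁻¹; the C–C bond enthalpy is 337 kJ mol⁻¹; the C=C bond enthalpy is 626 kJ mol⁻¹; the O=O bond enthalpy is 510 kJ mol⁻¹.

Reaction 1:
  Bonds broken (reactants):
    C–H: 8 × 420 = 3360
    N–H: 6 × 385 = 2310
    O=O: 3 × 510 = 1530
    Σ(broken) = 7200 kJ
  Bonds formed (products):
    C≡N: 2 × 872 = 1744
    C–H: 2 × 420 = 840
    O–H: 12 × 468 = 5616
    Σ(formed) = 8200 kJ
  ΔH_1 = 7200 − 8200 = −1000 kJ
Reaction 2:
  Bonds broken (reactants):
    Br–Br: 1 × 188 = 188
    C–H: 4 × 420 = 1680
    C=C: 1 × 626 = 626
    Σ(broken) = 2494 kJ
  Bonds formed (products):
    C–Br: 2 × 283 = 566
    C–C: 1 × 337 = 337
    C–H: 4 × 420 = 1680
    Σ(formed) = 2583 kJ
  ΔH_2 = 2494 − 2583 = −89 kJ
ΔH_1 − ΔH_2 = −911 kJ, so reaction 1 has the more negative ΔH; |ΔH_1 − ΔH_2| = 911 kJ.

Reaction 1, by 911 kJ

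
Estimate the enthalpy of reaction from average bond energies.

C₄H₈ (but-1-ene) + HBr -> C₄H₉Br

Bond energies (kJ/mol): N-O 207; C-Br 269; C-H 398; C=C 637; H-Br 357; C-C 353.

Bonds broken (reactants):
  C-C: 2 × 353 = 706
  C-H: 8 × 398 = 3184
  C=C: 1 × 637 = 637
  H-Br: 1 × 357 = 357
  Σ(broken) = 4884 kJ
Bonds formed (products):
  C-Br: 1 × 269 = 269
  C-C: 3 × 353 = 1059
  C-H: 9 × 398 = 3582
  Σ(formed) = 4910 kJ
ΔH = Σ(broken) − Σ(formed) = 4884 − 4910 = −26 kJ

ΔH ≈ −26 kJ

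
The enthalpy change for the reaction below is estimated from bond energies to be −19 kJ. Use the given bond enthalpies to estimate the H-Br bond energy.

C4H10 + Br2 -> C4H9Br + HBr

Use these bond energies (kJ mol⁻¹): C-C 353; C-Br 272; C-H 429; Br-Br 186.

D(H-Br) ≈ 362 kJ/mol

Let D be the H-Br bond energy.
Σ(broken) = 1×186 + 3×353 + 10×429 = 5535
Σ(formed) = 1×272 + 3×353 + 9×429 + 1×D = 5192 + D
ΔH = Σ(broken) − Σ(formed) = (5535) − (5192 + D) = +343 − D
Setting this equal to −19 kJ gives D = 362 kJ/mol.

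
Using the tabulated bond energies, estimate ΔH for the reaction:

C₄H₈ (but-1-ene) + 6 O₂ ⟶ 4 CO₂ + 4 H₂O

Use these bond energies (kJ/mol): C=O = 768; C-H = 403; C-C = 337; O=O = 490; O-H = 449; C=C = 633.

ΔH ≈ −2265 kJ

Bonds broken (reactants):
  C-C: 2 × 337 = 674
  C-H: 8 × 403 = 3224
  C=C: 1 × 633 = 633
  O=O: 6 × 490 = 2940
  Σ(broken) = 7471 kJ
Bonds formed (products):
  C=O: 8 × 768 = 6144
  O-H: 8 × 449 = 3592
  Σ(formed) = 9736 kJ
ΔH = Σ(broken) − Σ(formed) = 7471 − 9736 = −2265 kJ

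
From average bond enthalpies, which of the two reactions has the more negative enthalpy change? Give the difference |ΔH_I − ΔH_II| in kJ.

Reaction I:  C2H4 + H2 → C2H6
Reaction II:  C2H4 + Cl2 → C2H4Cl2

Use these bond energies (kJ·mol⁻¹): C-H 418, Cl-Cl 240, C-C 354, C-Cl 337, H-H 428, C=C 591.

Reaction I:
  Bonds broken (reactants):
    C-H: 4 × 418 = 1672
    C=C: 1 × 591 = 591
    H-H: 1 × 428 = 428
    Σ(broken) = 2691 kJ
  Bonds formed (products):
    C-C: 1 × 354 = 354
    C-H: 6 × 418 = 2508
    Σ(formed) = 2862 kJ
  ΔH_I = 2691 − 2862 = −171 kJ
Reaction II:
  Bonds broken (reactants):
    C-H: 4 × 418 = 1672
    C=C: 1 × 591 = 591
    Cl-Cl: 1 × 240 = 240
    Σ(broken) = 2503 kJ
  Bonds formed (products):
    C-C: 1 × 354 = 354
    C-Cl: 2 × 337 = 674
    C-H: 4 × 418 = 1672
    Σ(formed) = 2700 kJ
  ΔH_II = 2503 − 2700 = −197 kJ
ΔH_I − ΔH_II = +26 kJ, so reaction II has the more negative ΔH; |ΔH_I − ΔH_II| = 26 kJ.

Reaction II, by 26 kJ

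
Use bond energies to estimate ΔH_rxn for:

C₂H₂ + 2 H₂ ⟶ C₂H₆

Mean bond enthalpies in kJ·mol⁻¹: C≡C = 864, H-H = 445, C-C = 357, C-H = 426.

Bonds broken (reactants):
  C≡C: 1 × 864 = 864
  C-H: 2 × 426 = 852
  H-H: 2 × 445 = 890
  Σ(broken) = 2606 kJ
Bonds formed (products):
  C-C: 1 × 357 = 357
  C-H: 6 × 426 = 2556
  Σ(formed) = 2913 kJ
ΔH = Σ(broken) − Σ(formed) = 2606 − 2913 = −307 kJ

ΔH ≈ −307 kJ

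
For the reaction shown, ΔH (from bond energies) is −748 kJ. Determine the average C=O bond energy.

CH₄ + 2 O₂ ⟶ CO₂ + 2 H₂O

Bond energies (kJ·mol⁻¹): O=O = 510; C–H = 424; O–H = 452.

D(C=O) ≈ 828 kJ/mol

Let D be the C=O bond energy.
Σ(broken) = 4×424 + 2×510 = 2716
Σ(formed) = 2×D + 4×452 = 1808 + 2D
ΔH = Σ(broken) − Σ(formed) = (2716) − (1808 + 2D) = +908 − 2D
Setting this equal to −748 kJ gives 2D = 1656, so D = 828 kJ/mol.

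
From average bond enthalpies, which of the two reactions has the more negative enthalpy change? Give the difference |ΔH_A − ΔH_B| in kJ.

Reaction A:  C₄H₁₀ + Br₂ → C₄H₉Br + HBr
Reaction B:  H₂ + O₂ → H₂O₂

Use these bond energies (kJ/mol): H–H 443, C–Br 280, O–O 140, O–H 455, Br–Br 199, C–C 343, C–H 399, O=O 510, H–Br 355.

Reaction B, by 60 kJ

Reaction A:
  Bonds broken (reactants):
    Br–Br: 1 × 199 = 199
    C–C: 3 × 343 = 1029
    C–H: 10 × 399 = 3990
    Σ(broken) = 5218 kJ
  Bonds formed (products):
    C–Br: 1 × 280 = 280
    C–C: 3 × 343 = 1029
    C–H: 9 × 399 = 3591
    H–Br: 1 × 355 = 355
    Σ(formed) = 5255 kJ
  ΔH_A = 5218 − 5255 = −37 kJ
Reaction B:
  Bonds broken (reactants):
    H–H: 1 × 443 = 443
    O=O: 1 × 510 = 510
    Σ(broken) = 953 kJ
  Bonds formed (products):
    O–H: 2 × 455 = 910
    O–O: 1 × 140 = 140
    Σ(formed) = 1050 kJ
  ΔH_B = 953 − 1050 = −97 kJ
ΔH_A − ΔH_B = +60 kJ, so reaction B has the more negative ΔH; |ΔH_A − ΔH_B| = 60 kJ.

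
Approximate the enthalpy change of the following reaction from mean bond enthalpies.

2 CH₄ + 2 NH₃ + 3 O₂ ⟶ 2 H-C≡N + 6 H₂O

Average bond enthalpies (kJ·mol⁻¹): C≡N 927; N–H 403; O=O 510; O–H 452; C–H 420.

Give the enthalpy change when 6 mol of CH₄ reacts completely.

Bonds broken (reactants):
  C–H: 8 × 420 = 3360
  N–H: 6 × 403 = 2418
  O=O: 3 × 510 = 1530
  Σ(broken) = 7308 kJ
Bonds formed (products):
  C≡N: 2 × 927 = 1854
  C–H: 2 × 420 = 840
  O–H: 12 × 452 = 5424
  Σ(formed) = 8118 kJ
ΔH = Σ(broken) − Σ(formed) = 7308 − 8118 = −810 kJ
For 3× the reaction as written: 3 × (−810) = −2430 kJ

ΔH = −2430 kJ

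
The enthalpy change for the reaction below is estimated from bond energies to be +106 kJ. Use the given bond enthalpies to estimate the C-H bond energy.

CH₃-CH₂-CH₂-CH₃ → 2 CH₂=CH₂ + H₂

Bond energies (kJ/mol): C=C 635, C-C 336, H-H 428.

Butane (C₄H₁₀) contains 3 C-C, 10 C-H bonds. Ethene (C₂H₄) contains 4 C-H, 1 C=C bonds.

D(C-H) ≈ 398 kJ/mol

Let D be the C-H bond energy.
Σ(broken) = 3×336 + 10×D = 1008 + 10D
Σ(formed) = 8×D + 2×635 + 1×428 = 1698 + 8D
ΔH = Σ(broken) − Σ(formed) = (1008 + 10D) − (1698 + 8D) = −690 + 2D
Setting this equal to +106 kJ gives 2D = 796, so D = 398 kJ/mol.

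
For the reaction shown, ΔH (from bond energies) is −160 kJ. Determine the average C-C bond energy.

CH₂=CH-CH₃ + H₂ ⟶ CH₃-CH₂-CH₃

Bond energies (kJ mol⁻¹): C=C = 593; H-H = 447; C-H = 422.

Let D be the C-C bond energy.
Σ(broken) = 1×D + 6×422 + 1×593 + 1×447 = 3572 + D
Σ(formed) = 2×D + 8×422 = 3376 + 2D
ΔH = Σ(broken) − Σ(formed) = (3572 + D) − (3376 + 2D) = +196 − D
Setting this equal to −160 kJ gives D = 356 kJ/mol.

D(C-C) ≈ 356 kJ/mol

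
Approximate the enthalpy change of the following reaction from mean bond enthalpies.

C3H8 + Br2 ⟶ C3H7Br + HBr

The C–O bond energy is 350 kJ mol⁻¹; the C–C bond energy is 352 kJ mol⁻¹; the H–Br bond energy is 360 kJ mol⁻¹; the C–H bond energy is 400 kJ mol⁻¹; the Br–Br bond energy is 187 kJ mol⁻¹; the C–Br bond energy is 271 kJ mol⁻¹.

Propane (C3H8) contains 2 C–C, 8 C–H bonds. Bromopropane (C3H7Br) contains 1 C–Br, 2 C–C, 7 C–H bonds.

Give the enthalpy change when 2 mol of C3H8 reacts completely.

ΔH = −88 kJ

Bonds broken (reactants):
  Br–Br: 1 × 187 = 187
  C–C: 2 × 352 = 704
  C–H: 8 × 400 = 3200
  Σ(broken) = 4091 kJ
Bonds formed (products):
  C–Br: 1 × 271 = 271
  C–C: 2 × 352 = 704
  C–H: 7 × 400 = 2800
  H–Br: 1 × 360 = 360
  Σ(formed) = 4135 kJ
ΔH = Σ(broken) − Σ(formed) = 4091 − 4135 = −44 kJ
For 2× the reaction as written: 2 × (−44) = −88 kJ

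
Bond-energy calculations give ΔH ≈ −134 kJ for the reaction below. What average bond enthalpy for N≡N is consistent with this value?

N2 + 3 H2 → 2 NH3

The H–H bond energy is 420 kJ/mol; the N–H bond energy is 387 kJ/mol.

D(N≡N) ≈ 928 kJ/mol

Let D be the N≡N bond energy.
Σ(broken) = 3×420 + 1×D = 1260 + D
Σ(formed) = 6×387 = 2322
ΔH = Σ(broken) − Σ(formed) = (1260 + D) − (2322) = −1062 + D
Setting this equal to −134 kJ gives D = 928 kJ/mol.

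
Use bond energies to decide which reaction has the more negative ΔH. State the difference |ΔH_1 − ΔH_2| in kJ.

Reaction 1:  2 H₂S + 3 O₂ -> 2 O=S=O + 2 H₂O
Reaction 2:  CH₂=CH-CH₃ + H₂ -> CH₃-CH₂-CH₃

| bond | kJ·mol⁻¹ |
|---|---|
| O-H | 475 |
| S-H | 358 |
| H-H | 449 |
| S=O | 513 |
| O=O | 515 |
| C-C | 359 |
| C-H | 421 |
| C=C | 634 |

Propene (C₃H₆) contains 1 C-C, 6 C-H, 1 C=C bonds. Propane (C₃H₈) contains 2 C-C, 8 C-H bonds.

Reaction 1:
  Bonds broken (reactants):
    O=O: 3 × 515 = 1545
    S-H: 4 × 358 = 1432
    Σ(broken) = 2977 kJ
  Bonds formed (products):
    O-H: 4 × 475 = 1900
    S=O: 4 × 513 = 2052
    Σ(formed) = 3952 kJ
  ΔH_1 = 2977 − 3952 = −975 kJ
Reaction 2:
  Bonds broken (reactants):
    C-C: 1 × 359 = 359
    C-H: 6 × 421 = 2526
    C=C: 1 × 634 = 634
    H-H: 1 × 449 = 449
    Σ(broken) = 3968 kJ
  Bonds formed (products):
    C-C: 2 × 359 = 718
    C-H: 8 × 421 = 3368
    Σ(formed) = 4086 kJ
  ΔH_2 = 3968 − 4086 = −118 kJ
ΔH_1 − ΔH_2 = −857 kJ, so reaction 1 has the more negative ΔH; |ΔH_1 − ΔH_2| = 857 kJ.

Reaction 1, by 857 kJ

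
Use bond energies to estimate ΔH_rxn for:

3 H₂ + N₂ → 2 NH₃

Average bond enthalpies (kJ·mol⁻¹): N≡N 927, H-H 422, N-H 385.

ΔH ≈ −117 kJ

Bonds broken (reactants):
  H-H: 3 × 422 = 1266
  N≡N: 1 × 927 = 927
  Σ(broken) = 2193 kJ
Bonds formed (products):
  N-H: 6 × 385 = 2310
  Σ(formed) = 2310 kJ
ΔH = Σ(broken) − Σ(formed) = 2193 − 2310 = −117 kJ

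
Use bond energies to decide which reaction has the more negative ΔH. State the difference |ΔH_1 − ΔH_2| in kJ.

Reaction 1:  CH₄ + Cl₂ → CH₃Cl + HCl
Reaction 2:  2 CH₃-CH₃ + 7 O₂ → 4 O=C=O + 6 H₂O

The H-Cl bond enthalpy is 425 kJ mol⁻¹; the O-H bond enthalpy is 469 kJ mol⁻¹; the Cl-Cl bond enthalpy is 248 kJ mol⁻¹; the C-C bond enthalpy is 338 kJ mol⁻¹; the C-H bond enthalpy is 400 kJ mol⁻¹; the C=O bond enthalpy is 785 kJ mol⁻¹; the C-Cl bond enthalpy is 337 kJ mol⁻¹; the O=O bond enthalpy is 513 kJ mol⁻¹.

Reaction 1:
  Bonds broken (reactants):
    C-H: 4 × 400 = 1600
    Cl-Cl: 1 × 248 = 248
    Σ(broken) = 1848 kJ
  Bonds formed (products):
    C-Cl: 1 × 337 = 337
    C-H: 3 × 400 = 1200
    H-Cl: 1 × 425 = 425
    Σ(formed) = 1962 kJ
  ΔH_1 = 1848 − 1962 = −114 kJ
Reaction 2:
  Bonds broken (reactants):
    C-C: 2 × 338 = 676
    C-H: 12 × 400 = 4800
    O=O: 7 × 513 = 3591
    Σ(broken) = 9067 kJ
  Bonds formed (products):
    C=O: 8 × 785 = 6280
    O-H: 12 × 469 = 5628
    Σ(formed) = 11908 kJ
  ΔH_2 = 9067 − 11908 = −2841 kJ
ΔH_1 − ΔH_2 = +2727 kJ, so reaction 2 has the more negative ΔH; |ΔH_1 − ΔH_2| = 2727 kJ.

Reaction 2, by 2727 kJ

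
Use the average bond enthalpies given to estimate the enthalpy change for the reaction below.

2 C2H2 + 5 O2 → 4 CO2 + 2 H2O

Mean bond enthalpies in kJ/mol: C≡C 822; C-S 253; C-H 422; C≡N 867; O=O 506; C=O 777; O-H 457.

Bonds broken (reactants):
  C≡C: 2 × 822 = 1644
  C-H: 4 × 422 = 1688
  O=O: 5 × 506 = 2530
  Σ(broken) = 5862 kJ
Bonds formed (products):
  C=O: 8 × 777 = 6216
  O-H: 4 × 457 = 1828
  Σ(formed) = 8044 kJ
ΔH = Σ(broken) − Σ(formed) = 5862 − 8044 = −2182 kJ

ΔH ≈ −2182 kJ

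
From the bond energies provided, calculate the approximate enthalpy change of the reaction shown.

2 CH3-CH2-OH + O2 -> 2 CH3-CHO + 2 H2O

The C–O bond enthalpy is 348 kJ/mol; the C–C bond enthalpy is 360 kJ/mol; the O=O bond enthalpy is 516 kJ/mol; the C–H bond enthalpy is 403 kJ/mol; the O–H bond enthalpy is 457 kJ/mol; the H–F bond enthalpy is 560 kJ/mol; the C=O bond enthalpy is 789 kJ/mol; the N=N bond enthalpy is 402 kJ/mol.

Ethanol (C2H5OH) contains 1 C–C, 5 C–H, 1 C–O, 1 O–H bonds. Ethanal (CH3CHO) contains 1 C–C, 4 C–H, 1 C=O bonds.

Bonds broken (reactants):
  C–C: 2 × 360 = 720
  C–H: 10 × 403 = 4030
  C–O: 2 × 348 = 696
  O–H: 2 × 457 = 914
  O=O: 1 × 516 = 516
  Σ(broken) = 6876 kJ
Bonds formed (products):
  C–C: 2 × 360 = 720
  C–H: 8 × 403 = 3224
  C=O: 2 × 789 = 1578
  O–H: 4 × 457 = 1828
  Σ(formed) = 7350 kJ
ΔH = Σ(broken) − Σ(formed) = 6876 − 7350 = −474 kJ

ΔH ≈ −474 kJ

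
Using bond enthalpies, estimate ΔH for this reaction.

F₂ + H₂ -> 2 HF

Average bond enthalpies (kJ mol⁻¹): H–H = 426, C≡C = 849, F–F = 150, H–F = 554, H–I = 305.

Bonds broken (reactants):
  F–F: 1 × 150 = 150
  H–H: 1 × 426 = 426
  Σ(broken) = 576 kJ
Bonds formed (products):
  H–F: 2 × 554 = 1108
  Σ(formed) = 1108 kJ
ΔH = Σ(broken) − Σ(formed) = 576 − 1108 = −532 kJ

ΔH ≈ −532 kJ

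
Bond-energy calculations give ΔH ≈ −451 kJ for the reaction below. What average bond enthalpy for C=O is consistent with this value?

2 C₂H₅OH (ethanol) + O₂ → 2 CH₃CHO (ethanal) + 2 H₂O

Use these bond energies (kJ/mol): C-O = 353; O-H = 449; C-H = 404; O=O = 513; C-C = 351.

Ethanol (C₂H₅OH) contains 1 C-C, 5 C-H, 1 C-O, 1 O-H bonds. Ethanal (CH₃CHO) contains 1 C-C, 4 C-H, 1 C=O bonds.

Let D be the C=O bond energy.
Σ(broken) = 2×351 + 10×404 + 2×353 + 2×449 + 1×513 = 6859
Σ(formed) = 2×351 + 8×404 + 2×D + 4×449 = 5730 + 2D
ΔH = Σ(broken) − Σ(formed) = (6859) − (5730 + 2D) = +1129 − 2D
Setting this equal to −451 kJ gives 2D = 1580, so D = 790 kJ/mol.

D(C=O) ≈ 790 kJ/mol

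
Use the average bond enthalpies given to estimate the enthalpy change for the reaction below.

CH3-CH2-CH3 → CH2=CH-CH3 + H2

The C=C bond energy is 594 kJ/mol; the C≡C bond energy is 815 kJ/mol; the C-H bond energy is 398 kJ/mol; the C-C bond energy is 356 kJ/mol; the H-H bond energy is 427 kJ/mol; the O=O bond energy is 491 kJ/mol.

ΔH ≈ +131 kJ

Bonds broken (reactants):
  C-C: 2 × 356 = 712
  C-H: 8 × 398 = 3184
  Σ(broken) = 3896 kJ
Bonds formed (products):
  C-C: 1 × 356 = 356
  C-H: 6 × 398 = 2388
  C=C: 1 × 594 = 594
  H-H: 1 × 427 = 427
  Σ(formed) = 3765 kJ
ΔH = Σ(broken) − Σ(formed) = 3896 − 3765 = +131 kJ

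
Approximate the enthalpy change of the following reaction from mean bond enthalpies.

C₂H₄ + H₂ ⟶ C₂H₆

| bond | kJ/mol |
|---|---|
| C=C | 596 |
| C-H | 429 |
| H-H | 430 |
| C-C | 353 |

ΔH ≈ −185 kJ

Bonds broken (reactants):
  C-H: 4 × 429 = 1716
  C=C: 1 × 596 = 596
  H-H: 1 × 430 = 430
  Σ(broken) = 2742 kJ
Bonds formed (products):
  C-C: 1 × 353 = 353
  C-H: 6 × 429 = 2574
  Σ(formed) = 2927 kJ
ΔH = Σ(broken) − Σ(formed) = 2742 − 2927 = −185 kJ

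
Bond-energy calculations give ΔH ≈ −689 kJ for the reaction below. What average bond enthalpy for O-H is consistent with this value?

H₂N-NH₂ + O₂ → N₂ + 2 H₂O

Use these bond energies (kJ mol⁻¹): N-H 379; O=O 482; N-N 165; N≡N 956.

D(O-H) ≈ 474 kJ/mol

Let D be the O-H bond energy.
Σ(broken) = 4×379 + 1×165 + 1×482 = 2163
Σ(formed) = 1×956 + 4×D = 956 + 4D
ΔH = Σ(broken) − Σ(formed) = (2163) − (956 + 4D) = +1207 − 4D
Setting this equal to −689 kJ gives 4D = 1896, so D = 474 kJ/mol.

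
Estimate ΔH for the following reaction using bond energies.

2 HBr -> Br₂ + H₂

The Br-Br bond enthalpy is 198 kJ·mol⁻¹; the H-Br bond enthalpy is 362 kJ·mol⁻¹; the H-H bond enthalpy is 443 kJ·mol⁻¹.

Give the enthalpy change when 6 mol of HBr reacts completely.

ΔH = +249 kJ

Bonds broken (reactants):
  H-Br: 2 × 362 = 724
  Σ(broken) = 724 kJ
Bonds formed (products):
  Br-Br: 1 × 198 = 198
  H-H: 1 × 443 = 443
  Σ(formed) = 641 kJ
ΔH = Σ(broken) − Σ(formed) = 724 − 641 = +83 kJ
For 3× the reaction as written: 3 × (+83) = +249 kJ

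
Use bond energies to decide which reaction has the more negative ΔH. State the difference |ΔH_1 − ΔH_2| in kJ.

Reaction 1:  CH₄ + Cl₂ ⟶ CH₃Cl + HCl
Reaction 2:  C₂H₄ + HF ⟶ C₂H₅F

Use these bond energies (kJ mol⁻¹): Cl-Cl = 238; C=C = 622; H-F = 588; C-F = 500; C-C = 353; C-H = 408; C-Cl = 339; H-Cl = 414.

Reaction 1:
  Bonds broken (reactants):
    C-H: 4 × 408 = 1632
    Cl-Cl: 1 × 238 = 238
    Σ(broken) = 1870 kJ
  Bonds formed (products):
    C-Cl: 1 × 339 = 339
    C-H: 3 × 408 = 1224
    H-Cl: 1 × 414 = 414
    Σ(formed) = 1977 kJ
  ΔH_1 = 1870 − 1977 = −107 kJ
Reaction 2:
  Bonds broken (reactants):
    C-H: 4 × 408 = 1632
    C=C: 1 × 622 = 622
    H-F: 1 × 588 = 588
    Σ(broken) = 2842 kJ
  Bonds formed (products):
    C-C: 1 × 353 = 353
    C-F: 1 × 500 = 500
    C-H: 5 × 408 = 2040
    Σ(formed) = 2893 kJ
  ΔH_2 = 2842 − 2893 = −51 kJ
ΔH_1 − ΔH_2 = −56 kJ, so reaction 1 has the more negative ΔH; |ΔH_1 − ΔH_2| = 56 kJ.

Reaction 1, by 56 kJ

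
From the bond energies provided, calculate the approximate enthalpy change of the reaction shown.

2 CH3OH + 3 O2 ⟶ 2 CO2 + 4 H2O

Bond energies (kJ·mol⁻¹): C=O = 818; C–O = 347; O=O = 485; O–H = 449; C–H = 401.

ΔH ≈ −1411 kJ

Bonds broken (reactants):
  C–H: 6 × 401 = 2406
  C–O: 2 × 347 = 694
  O–H: 2 × 449 = 898
  O=O: 3 × 485 = 1455
  Σ(broken) = 5453 kJ
Bonds formed (products):
  C=O: 4 × 818 = 3272
  O–H: 8 × 449 = 3592
  Σ(formed) = 6864 kJ
ΔH = Σ(broken) − Σ(formed) = 5453 − 6864 = −1411 kJ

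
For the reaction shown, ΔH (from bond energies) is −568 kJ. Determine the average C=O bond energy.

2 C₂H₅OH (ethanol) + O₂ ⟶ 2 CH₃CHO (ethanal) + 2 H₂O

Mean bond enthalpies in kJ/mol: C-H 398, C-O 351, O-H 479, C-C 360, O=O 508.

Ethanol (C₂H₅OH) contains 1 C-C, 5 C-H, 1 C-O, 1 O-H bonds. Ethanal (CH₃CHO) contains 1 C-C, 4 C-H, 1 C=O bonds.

D(C=O) ≈ 808 kJ/mol

Let D be the C=O bond energy.
Σ(broken) = 2×360 + 10×398 + 2×351 + 2×479 + 1×508 = 6868
Σ(formed) = 2×360 + 8×398 + 2×D + 4×479 = 5820 + 2D
ΔH = Σ(broken) − Σ(formed) = (6868) − (5820 + 2D) = +1048 − 2D
Setting this equal to −568 kJ gives 2D = 1616, so D = 808 kJ/mol.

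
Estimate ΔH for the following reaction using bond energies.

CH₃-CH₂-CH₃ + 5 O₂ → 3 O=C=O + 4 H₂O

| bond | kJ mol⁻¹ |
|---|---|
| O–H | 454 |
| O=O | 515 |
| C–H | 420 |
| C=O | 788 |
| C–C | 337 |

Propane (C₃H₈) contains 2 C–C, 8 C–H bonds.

Bonds broken (reactants):
  C–C: 2 × 337 = 674
  C–H: 8 × 420 = 3360
  O=O: 5 × 515 = 2575
  Σ(broken) = 6609 kJ
Bonds formed (products):
  C=O: 6 × 788 = 4728
  O–H: 8 × 454 = 3632
  Σ(formed) = 8360 kJ
ΔH = Σ(broken) − Σ(formed) = 6609 − 8360 = −1751 kJ

ΔH ≈ −1751 kJ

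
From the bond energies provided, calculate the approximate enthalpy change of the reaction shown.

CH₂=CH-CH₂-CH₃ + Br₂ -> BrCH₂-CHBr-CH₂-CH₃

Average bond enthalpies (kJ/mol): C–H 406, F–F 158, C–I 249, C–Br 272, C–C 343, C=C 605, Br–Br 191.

ΔH ≈ −91 kJ

Bonds broken (reactants):
  Br–Br: 1 × 191 = 191
  C–C: 2 × 343 = 686
  C–H: 8 × 406 = 3248
  C=C: 1 × 605 = 605
  Σ(broken) = 4730 kJ
Bonds formed (products):
  C–Br: 2 × 272 = 544
  C–C: 3 × 343 = 1029
  C–H: 8 × 406 = 3248
  Σ(formed) = 4821 kJ
ΔH = Σ(broken) − Σ(formed) = 4730 − 4821 = −91 kJ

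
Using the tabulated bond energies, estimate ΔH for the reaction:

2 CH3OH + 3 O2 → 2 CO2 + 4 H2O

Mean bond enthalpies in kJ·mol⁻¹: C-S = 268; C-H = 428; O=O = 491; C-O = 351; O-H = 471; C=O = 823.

Bonds broken (reactants):
  C-H: 6 × 428 = 2568
  C-O: 2 × 351 = 702
  O-H: 2 × 471 = 942
  O=O: 3 × 491 = 1473
  Σ(broken) = 5685 kJ
Bonds formed (products):
  C=O: 4 × 823 = 3292
  O-H: 8 × 471 = 3768
  Σ(formed) = 7060 kJ
ΔH = Σ(broken) − Σ(formed) = 5685 − 7060 = −1375 kJ

ΔH ≈ −1375 kJ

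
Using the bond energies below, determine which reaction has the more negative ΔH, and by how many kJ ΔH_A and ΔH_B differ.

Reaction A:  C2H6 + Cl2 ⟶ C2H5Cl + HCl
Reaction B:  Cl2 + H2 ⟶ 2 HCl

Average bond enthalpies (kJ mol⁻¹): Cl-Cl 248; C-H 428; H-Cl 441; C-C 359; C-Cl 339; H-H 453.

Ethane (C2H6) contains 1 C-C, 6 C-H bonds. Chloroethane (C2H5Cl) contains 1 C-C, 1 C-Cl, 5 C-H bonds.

Reaction A:
  Bonds broken (reactants):
    C-C: 1 × 359 = 359
    C-H: 6 × 428 = 2568
    Cl-Cl: 1 × 248 = 248
    Σ(broken) = 3175 kJ
  Bonds formed (products):
    C-C: 1 × 359 = 359
    C-Cl: 1 × 339 = 339
    C-H: 5 × 428 = 2140
    H-Cl: 1 × 441 = 441
    Σ(formed) = 3279 kJ
  ΔH_A = 3175 − 3279 = −104 kJ
Reaction B:
  Bonds broken (reactants):
    Cl-Cl: 1 × 248 = 248
    H-H: 1 × 453 = 453
    Σ(broken) = 701 kJ
  Bonds formed (products):
    H-Cl: 2 × 441 = 882
    Σ(formed) = 882 kJ
  ΔH_B = 701 − 882 = −181 kJ
ΔH_A − ΔH_B = +77 kJ, so reaction B has the more negative ΔH; |ΔH_A − ΔH_B| = 77 kJ.

Reaction B, by 77 kJ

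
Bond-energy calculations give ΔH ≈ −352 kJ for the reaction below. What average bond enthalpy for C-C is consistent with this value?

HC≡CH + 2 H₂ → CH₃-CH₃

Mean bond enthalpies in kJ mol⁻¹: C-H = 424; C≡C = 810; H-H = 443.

Let D be the C-C bond energy.
Σ(broken) = 1×810 + 2×424 + 2×443 = 2544
Σ(formed) = 1×D + 6×424 = 2544 + D
ΔH = Σ(broken) − Σ(formed) = (2544) − (2544 + D) = +0 − D
Setting this equal to −352 kJ gives D = 352 kJ/mol.

D(C-C) ≈ 352 kJ/mol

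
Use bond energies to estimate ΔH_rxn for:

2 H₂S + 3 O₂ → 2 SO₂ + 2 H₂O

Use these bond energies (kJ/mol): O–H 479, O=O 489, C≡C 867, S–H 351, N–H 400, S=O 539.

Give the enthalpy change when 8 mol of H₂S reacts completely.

ΔH = −4804 kJ

Bonds broken (reactants):
  O=O: 3 × 489 = 1467
  S–H: 4 × 351 = 1404
  Σ(broken) = 2871 kJ
Bonds formed (products):
  O–H: 4 × 479 = 1916
  S=O: 4 × 539 = 2156
  Σ(formed) = 4072 kJ
ΔH = Σ(broken) − Σ(formed) = 2871 − 4072 = −1201 kJ
For 4× the reaction as written: 4 × (−1201) = −4804 kJ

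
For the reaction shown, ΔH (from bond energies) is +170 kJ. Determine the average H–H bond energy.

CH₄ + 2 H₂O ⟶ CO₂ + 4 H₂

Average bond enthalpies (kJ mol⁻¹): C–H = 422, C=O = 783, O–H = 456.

D(H–H) ≈ 444 kJ/mol

Let D be the H–H bond energy.
Σ(broken) = 4×422 + 4×456 = 3512
Σ(formed) = 2×783 + 4×D = 1566 + 4D
ΔH = Σ(broken) − Σ(formed) = (3512) − (1566 + 4D) = +1946 − 4D
Setting this equal to +170 kJ gives 4D = 1776, so D = 444 kJ/mol.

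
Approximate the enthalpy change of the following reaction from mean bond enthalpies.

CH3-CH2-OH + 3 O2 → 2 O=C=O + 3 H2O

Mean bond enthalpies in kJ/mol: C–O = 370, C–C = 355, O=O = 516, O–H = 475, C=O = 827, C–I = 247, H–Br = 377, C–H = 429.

ΔH ≈ −1265 kJ

Bonds broken (reactants):
  C–C: 1 × 355 = 355
  C–H: 5 × 429 = 2145
  C–O: 1 × 370 = 370
  O–H: 1 × 475 = 475
  O=O: 3 × 516 = 1548
  Σ(broken) = 4893 kJ
Bonds formed (products):
  C=O: 4 × 827 = 3308
  O–H: 6 × 475 = 2850
  Σ(formed) = 6158 kJ
ΔH = Σ(broken) − Σ(formed) = 4893 − 6158 = −1265 kJ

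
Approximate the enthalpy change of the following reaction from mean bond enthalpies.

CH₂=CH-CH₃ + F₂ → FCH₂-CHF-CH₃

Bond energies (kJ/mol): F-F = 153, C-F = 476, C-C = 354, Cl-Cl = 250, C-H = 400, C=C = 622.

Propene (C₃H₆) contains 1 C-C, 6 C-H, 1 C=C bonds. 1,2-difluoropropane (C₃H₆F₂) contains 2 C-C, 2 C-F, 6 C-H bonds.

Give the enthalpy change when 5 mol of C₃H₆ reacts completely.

ΔH = −2655 kJ

Bonds broken (reactants):
  C-C: 1 × 354 = 354
  C-H: 6 × 400 = 2400
  C=C: 1 × 622 = 622
  F-F: 1 × 153 = 153
  Σ(broken) = 3529 kJ
Bonds formed (products):
  C-C: 2 × 354 = 708
  C-F: 2 × 476 = 952
  C-H: 6 × 400 = 2400
  Σ(formed) = 4060 kJ
ΔH = Σ(broken) − Σ(formed) = 3529 − 4060 = −531 kJ
For 5× the reaction as written: 5 × (−531) = −2655 kJ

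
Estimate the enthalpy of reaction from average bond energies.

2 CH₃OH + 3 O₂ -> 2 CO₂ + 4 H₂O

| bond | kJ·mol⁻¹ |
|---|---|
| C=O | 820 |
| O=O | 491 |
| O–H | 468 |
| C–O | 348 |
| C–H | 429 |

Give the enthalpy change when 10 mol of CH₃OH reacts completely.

ΔH = −6725 kJ

Bonds broken (reactants):
  C–H: 6 × 429 = 2574
  C–O: 2 × 348 = 696
  O–H: 2 × 468 = 936
  O=O: 3 × 491 = 1473
  Σ(broken) = 5679 kJ
Bonds formed (products):
  C=O: 4 × 820 = 3280
  O–H: 8 × 468 = 3744
  Σ(formed) = 7024 kJ
ΔH = Σ(broken) − Σ(formed) = 5679 − 7024 = −1345 kJ
For 5× the reaction as written: 5 × (−1345) = −6725 kJ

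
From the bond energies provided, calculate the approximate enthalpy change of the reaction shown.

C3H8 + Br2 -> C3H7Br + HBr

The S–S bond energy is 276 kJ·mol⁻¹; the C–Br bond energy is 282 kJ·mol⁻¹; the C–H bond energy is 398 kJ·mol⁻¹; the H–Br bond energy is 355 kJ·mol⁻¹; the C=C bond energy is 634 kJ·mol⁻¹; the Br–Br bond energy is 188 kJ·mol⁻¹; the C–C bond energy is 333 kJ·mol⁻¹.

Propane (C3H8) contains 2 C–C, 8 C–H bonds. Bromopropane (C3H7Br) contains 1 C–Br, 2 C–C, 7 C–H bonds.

Bonds broken (reactants):
  Br–Br: 1 × 188 = 188
  C–C: 2 × 333 = 666
  C–H: 8 × 398 = 3184
  Σ(broken) = 4038 kJ
Bonds formed (products):
  C–Br: 1 × 282 = 282
  C–C: 2 × 333 = 666
  C–H: 7 × 398 = 2786
  H–Br: 1 × 355 = 355
  Σ(formed) = 4089 kJ
ΔH = Σ(broken) − Σ(formed) = 4038 − 4089 = −51 kJ

ΔH ≈ −51 kJ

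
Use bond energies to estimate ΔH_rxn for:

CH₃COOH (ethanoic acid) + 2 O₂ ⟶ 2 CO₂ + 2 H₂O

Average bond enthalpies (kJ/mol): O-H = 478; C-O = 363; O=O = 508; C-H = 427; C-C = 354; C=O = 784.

Bonds broken (reactants):
  C-C: 1 × 354 = 354
  C-H: 3 × 427 = 1281
  C-O: 1 × 363 = 363
  C=O: 1 × 784 = 784
  O-H: 1 × 478 = 478
  O=O: 2 × 508 = 1016
  Σ(broken) = 4276 kJ
Bonds formed (products):
  C=O: 4 × 784 = 3136
  O-H: 4 × 478 = 1912
  Σ(formed) = 5048 kJ
ΔH = Σ(broken) − Σ(formed) = 4276 − 5048 = −772 kJ

ΔH ≈ −772 kJ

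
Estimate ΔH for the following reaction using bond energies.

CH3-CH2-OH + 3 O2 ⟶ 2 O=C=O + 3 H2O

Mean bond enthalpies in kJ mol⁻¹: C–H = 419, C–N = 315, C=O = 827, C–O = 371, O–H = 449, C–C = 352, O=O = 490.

Bonds broken (reactants):
  C–C: 1 × 352 = 352
  C–H: 5 × 419 = 2095
  C–O: 1 × 371 = 371
  O–H: 1 × 449 = 449
  O=O: 3 × 490 = 1470
  Σ(broken) = 4737 kJ
Bonds formed (products):
  C=O: 4 × 827 = 3308
  O–H: 6 × 449 = 2694
  Σ(formed) = 6002 kJ
ΔH = Σ(broken) − Σ(formed) = 4737 − 6002 = −1265 kJ

ΔH ≈ −1265 kJ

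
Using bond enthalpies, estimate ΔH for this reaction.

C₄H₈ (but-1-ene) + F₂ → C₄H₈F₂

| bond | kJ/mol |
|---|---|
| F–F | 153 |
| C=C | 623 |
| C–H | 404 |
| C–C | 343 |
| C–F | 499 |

Bonds broken (reactants):
  C–C: 2 × 343 = 686
  C–H: 8 × 404 = 3232
  C=C: 1 × 623 = 623
  F–F: 1 × 153 = 153
  Σ(broken) = 4694 kJ
Bonds formed (products):
  C–C: 3 × 343 = 1029
  C–F: 2 × 499 = 998
  C–H: 8 × 404 = 3232
  Σ(formed) = 5259 kJ
ΔH = Σ(broken) − Σ(formed) = 4694 − 5259 = −565 kJ

ΔH ≈ −565 kJ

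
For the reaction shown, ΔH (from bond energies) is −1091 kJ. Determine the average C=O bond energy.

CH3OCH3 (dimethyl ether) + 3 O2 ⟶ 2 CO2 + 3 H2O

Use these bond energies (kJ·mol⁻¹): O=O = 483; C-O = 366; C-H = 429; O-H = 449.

D(C=O) ≈ 788 kJ/mol

Let D be the C=O bond energy.
Σ(broken) = 6×429 + 2×366 + 3×483 = 4755
Σ(formed) = 4×D + 6×449 = 2694 + 4D
ΔH = Σ(broken) − Σ(formed) = (4755) − (2694 + 4D) = +2061 − 4D
Setting this equal to −1091 kJ gives 4D = 3152, so D = 788 kJ/mol.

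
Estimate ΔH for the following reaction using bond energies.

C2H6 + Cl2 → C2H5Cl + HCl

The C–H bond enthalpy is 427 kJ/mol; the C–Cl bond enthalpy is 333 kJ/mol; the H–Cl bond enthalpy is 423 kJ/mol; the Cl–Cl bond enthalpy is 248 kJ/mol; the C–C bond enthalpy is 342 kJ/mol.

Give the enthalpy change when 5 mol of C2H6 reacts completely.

Bonds broken (reactants):
  C–C: 1 × 342 = 342
  C–H: 6 × 427 = 2562
  Cl–Cl: 1 × 248 = 248
  Σ(broken) = 3152 kJ
Bonds formed (products):
  C–C: 1 × 342 = 342
  C–Cl: 1 × 333 = 333
  C–H: 5 × 427 = 2135
  H–Cl: 1 × 423 = 423
  Σ(formed) = 3233 kJ
ΔH = Σ(broken) − Σ(formed) = 3152 − 3233 = −81 kJ
For 5× the reaction as written: 5 × (−81) = −405 kJ

ΔH = −405 kJ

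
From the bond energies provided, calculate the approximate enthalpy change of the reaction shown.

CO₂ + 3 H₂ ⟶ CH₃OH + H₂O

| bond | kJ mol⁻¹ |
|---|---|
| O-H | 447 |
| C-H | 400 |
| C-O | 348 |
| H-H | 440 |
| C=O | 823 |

ΔH ≈ +77 kJ

Bonds broken (reactants):
  C=O: 2 × 823 = 1646
  H-H: 3 × 440 = 1320
  Σ(broken) = 2966 kJ
Bonds formed (products):
  C-H: 3 × 400 = 1200
  C-O: 1 × 348 = 348
  O-H: 3 × 447 = 1341
  Σ(formed) = 2889 kJ
ΔH = Σ(broken) − Σ(formed) = 2966 − 2889 = +77 kJ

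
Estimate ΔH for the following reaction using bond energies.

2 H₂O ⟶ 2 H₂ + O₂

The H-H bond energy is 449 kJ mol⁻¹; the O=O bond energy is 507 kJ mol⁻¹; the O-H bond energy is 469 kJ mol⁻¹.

ΔH ≈ +471 kJ

Bonds broken (reactants):
  O-H: 4 × 469 = 1876
  Σ(broken) = 1876 kJ
Bonds formed (products):
  H-H: 2 × 449 = 898
  O=O: 1 × 507 = 507
  Σ(formed) = 1405 kJ
ΔH = Σ(broken) − Σ(formed) = 1876 − 1405 = +471 kJ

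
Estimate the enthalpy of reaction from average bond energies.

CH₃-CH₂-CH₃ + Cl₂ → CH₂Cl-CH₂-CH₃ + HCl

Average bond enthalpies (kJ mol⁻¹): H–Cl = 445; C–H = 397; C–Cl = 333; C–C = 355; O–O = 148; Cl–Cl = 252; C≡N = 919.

ΔH ≈ −129 kJ

Bonds broken (reactants):
  C–C: 2 × 355 = 710
  C–H: 8 × 397 = 3176
  Cl–Cl: 1 × 252 = 252
  Σ(broken) = 4138 kJ
Bonds formed (products):
  C–C: 2 × 355 = 710
  C–Cl: 1 × 333 = 333
  C–H: 7 × 397 = 2779
  H–Cl: 1 × 445 = 445
  Σ(formed) = 4267 kJ
ΔH = Σ(broken) − Σ(formed) = 4138 − 4267 = −129 kJ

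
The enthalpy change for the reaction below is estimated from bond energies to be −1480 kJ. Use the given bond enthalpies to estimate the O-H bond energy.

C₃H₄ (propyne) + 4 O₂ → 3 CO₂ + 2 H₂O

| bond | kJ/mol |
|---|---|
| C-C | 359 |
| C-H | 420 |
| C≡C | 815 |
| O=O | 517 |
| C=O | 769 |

D(O-H) ≈ 447 kJ/mol

Let D be the O-H bond energy.
Σ(broken) = 1×815 + 1×359 + 4×420 + 4×517 = 4922
Σ(formed) = 6×769 + 4×D = 4614 + 4D
ΔH = Σ(broken) − Σ(formed) = (4922) − (4614 + 4D) = +308 − 4D
Setting this equal to −1480 kJ gives 4D = 1788, so D = 447 kJ/mol.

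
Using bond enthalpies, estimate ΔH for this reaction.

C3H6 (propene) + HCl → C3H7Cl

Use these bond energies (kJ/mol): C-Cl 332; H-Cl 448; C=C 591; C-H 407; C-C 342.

ΔH ≈ −42 kJ

Bonds broken (reactants):
  C-C: 1 × 342 = 342
  C-H: 6 × 407 = 2442
  C=C: 1 × 591 = 591
  H-Cl: 1 × 448 = 448
  Σ(broken) = 3823 kJ
Bonds formed (products):
  C-C: 2 × 342 = 684
  C-Cl: 1 × 332 = 332
  C-H: 7 × 407 = 2849
  Σ(formed) = 3865 kJ
ΔH = Σ(broken) − Σ(formed) = 3823 − 3865 = −42 kJ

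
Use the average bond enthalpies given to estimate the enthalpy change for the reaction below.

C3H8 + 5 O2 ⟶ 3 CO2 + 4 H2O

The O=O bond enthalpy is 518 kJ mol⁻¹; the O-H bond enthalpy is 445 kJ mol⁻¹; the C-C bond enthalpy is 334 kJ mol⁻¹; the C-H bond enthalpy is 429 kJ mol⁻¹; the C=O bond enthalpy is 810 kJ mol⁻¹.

ΔH ≈ −1730 kJ

Bonds broken (reactants):
  C-C: 2 × 334 = 668
  C-H: 8 × 429 = 3432
  O=O: 5 × 518 = 2590
  Σ(broken) = 6690 kJ
Bonds formed (products):
  C=O: 6 × 810 = 4860
  O-H: 8 × 445 = 3560
  Σ(formed) = 8420 kJ
ΔH = Σ(broken) − Σ(formed) = 6690 − 8420 = −1730 kJ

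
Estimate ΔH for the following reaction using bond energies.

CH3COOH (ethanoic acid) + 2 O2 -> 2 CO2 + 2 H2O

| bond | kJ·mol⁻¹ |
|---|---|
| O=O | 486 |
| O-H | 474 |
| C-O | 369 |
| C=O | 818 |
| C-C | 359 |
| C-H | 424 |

ΔH ≈ −904 kJ

Bonds broken (reactants):
  C-C: 1 × 359 = 359
  C-H: 3 × 424 = 1272
  C-O: 1 × 369 = 369
  C=O: 1 × 818 = 818
  O-H: 1 × 474 = 474
  O=O: 2 × 486 = 972
  Σ(broken) = 4264 kJ
Bonds formed (products):
  C=O: 4 × 818 = 3272
  O-H: 4 × 474 = 1896
  Σ(formed) = 5168 kJ
ΔH = Σ(broken) − Σ(formed) = 4264 − 5168 = −904 kJ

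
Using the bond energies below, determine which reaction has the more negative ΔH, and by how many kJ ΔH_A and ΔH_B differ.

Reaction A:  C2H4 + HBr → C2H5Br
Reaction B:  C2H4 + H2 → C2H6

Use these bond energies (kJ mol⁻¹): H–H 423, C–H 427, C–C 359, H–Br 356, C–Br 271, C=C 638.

Reaction B, by 89 kJ

Reaction A:
  Bonds broken (reactants):
    C–H: 4 × 427 = 1708
    C=C: 1 × 638 = 638
    H–Br: 1 × 356 = 356
    Σ(broken) = 2702 kJ
  Bonds formed (products):
    C–Br: 1 × 271 = 271
    C–C: 1 × 359 = 359
    C–H: 5 × 427 = 2135
    Σ(formed) = 2765 kJ
  ΔH_A = 2702 − 2765 = −63 kJ
Reaction B:
  Bonds broken (reactants):
    C–H: 4 × 427 = 1708
    C=C: 1 × 638 = 638
    H–H: 1 × 423 = 423
    Σ(broken) = 2769 kJ
  Bonds formed (products):
    C–C: 1 × 359 = 359
    C–H: 6 × 427 = 2562
    Σ(formed) = 2921 kJ
  ΔH_B = 2769 − 2921 = −152 kJ
ΔH_A − ΔH_B = +89 kJ, so reaction B has the more negative ΔH; |ΔH_A − ΔH_B| = 89 kJ.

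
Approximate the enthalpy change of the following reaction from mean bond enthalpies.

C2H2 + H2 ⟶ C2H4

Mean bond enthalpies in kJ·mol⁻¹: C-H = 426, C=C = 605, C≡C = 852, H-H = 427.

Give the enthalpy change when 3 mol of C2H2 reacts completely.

ΔH = −534 kJ

Bonds broken (reactants):
  C≡C: 1 × 852 = 852
  C-H: 2 × 426 = 852
  H-H: 1 × 427 = 427
  Σ(broken) = 2131 kJ
Bonds formed (products):
  C-H: 4 × 426 = 1704
  C=C: 1 × 605 = 605
  Σ(formed) = 2309 kJ
ΔH = Σ(broken) − Σ(formed) = 2131 − 2309 = −178 kJ
For 3× the reaction as written: 3 × (−178) = −534 kJ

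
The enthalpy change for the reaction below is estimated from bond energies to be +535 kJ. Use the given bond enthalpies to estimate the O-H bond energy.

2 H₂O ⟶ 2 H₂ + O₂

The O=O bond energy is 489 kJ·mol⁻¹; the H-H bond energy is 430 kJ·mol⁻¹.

Let D be the O-H bond energy.
Σ(broken) = 4×D = 4D
Σ(formed) = 2×430 + 1×489 = 1349
ΔH = Σ(broken) − Σ(formed) = (4D) − (1349) = −1349 + 4D
Setting this equal to +535 kJ gives 4D = 1884, so D = 471 kJ/mol.

D(O-H) ≈ 471 kJ/mol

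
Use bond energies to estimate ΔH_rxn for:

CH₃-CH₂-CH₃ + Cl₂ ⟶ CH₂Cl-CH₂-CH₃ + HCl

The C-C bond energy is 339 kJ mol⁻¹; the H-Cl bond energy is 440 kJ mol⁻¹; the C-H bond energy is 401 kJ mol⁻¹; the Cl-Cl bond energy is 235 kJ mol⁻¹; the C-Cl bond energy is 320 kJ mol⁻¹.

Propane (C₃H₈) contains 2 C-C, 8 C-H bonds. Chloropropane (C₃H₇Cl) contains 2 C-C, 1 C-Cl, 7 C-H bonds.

ΔH ≈ −124 kJ

Bonds broken (reactants):
  C-C: 2 × 339 = 678
  C-H: 8 × 401 = 3208
  Cl-Cl: 1 × 235 = 235
  Σ(broken) = 4121 kJ
Bonds formed (products):
  C-C: 2 × 339 = 678
  C-Cl: 1 × 320 = 320
  C-H: 7 × 401 = 2807
  H-Cl: 1 × 440 = 440
  Σ(formed) = 4245 kJ
ΔH = Σ(broken) − Σ(formed) = 4121 − 4245 = −124 kJ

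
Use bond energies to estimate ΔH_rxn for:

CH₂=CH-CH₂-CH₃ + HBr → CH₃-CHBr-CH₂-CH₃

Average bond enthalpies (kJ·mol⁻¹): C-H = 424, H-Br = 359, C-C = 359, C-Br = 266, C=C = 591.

Bonds broken (reactants):
  C-C: 2 × 359 = 718
  C-H: 8 × 424 = 3392
  C=C: 1 × 591 = 591
  H-Br: 1 × 359 = 359
  Σ(broken) = 5060 kJ
Bonds formed (products):
  C-Br: 1 × 266 = 266
  C-C: 3 × 359 = 1077
  C-H: 9 × 424 = 3816
  Σ(formed) = 5159 kJ
ΔH = Σ(broken) − Σ(formed) = 5060 − 5159 = −99 kJ

ΔH ≈ −99 kJ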